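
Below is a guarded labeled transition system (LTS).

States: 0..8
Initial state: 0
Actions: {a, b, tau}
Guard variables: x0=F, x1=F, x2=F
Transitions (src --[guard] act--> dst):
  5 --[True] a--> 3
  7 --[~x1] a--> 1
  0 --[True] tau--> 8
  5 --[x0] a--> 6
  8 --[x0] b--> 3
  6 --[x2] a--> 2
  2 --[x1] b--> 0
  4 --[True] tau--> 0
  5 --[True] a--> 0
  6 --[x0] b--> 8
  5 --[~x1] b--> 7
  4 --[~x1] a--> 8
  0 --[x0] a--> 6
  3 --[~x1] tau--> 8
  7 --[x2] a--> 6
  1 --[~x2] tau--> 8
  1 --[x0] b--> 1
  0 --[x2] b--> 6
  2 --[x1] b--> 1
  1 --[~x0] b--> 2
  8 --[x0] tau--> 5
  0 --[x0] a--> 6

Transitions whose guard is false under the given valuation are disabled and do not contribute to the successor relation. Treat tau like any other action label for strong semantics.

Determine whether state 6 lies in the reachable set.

After dropping false guards: 10 live edges.
L0 = {0}
L1 = {8}  total {0,8}
Reachable = {0,8}

Answer: UNREACHABLE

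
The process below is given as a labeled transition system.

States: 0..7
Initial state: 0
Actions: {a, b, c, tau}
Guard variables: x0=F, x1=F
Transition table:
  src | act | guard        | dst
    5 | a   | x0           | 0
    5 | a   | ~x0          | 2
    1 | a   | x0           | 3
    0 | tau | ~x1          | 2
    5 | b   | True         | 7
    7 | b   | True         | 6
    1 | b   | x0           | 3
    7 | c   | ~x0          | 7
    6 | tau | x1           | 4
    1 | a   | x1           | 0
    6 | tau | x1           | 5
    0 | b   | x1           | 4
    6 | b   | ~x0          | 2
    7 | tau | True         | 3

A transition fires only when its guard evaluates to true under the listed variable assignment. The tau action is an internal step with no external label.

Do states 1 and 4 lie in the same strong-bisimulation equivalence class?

Answer: BISIMILAR

Analysis:
Bisimulation quotient by refinement:
  round 0: {{0,1,2,3,4,5,6,7}}
  round 1: {{0},{1,2,3,4},{5},{6},{7}}
stable after 2 split(s): 5 block(s)
[1]={1,2,3,4}  [4]={1,2,3,4}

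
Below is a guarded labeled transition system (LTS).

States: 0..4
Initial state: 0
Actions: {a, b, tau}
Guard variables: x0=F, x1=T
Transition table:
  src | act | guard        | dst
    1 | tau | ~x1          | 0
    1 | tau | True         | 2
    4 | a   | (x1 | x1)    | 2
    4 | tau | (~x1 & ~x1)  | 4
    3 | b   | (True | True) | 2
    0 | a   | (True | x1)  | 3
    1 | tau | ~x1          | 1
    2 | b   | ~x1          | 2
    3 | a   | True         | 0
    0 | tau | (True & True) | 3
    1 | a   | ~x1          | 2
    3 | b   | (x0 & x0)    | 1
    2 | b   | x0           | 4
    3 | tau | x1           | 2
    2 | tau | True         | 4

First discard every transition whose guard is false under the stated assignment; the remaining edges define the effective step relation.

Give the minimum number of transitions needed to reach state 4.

Layered search for 4:
  depth 0: {0}
  depth 1: {3}
  depth 2: {2}
  depth 3: {4}
4 enters at depth 3; path a·b·tau

Answer: 3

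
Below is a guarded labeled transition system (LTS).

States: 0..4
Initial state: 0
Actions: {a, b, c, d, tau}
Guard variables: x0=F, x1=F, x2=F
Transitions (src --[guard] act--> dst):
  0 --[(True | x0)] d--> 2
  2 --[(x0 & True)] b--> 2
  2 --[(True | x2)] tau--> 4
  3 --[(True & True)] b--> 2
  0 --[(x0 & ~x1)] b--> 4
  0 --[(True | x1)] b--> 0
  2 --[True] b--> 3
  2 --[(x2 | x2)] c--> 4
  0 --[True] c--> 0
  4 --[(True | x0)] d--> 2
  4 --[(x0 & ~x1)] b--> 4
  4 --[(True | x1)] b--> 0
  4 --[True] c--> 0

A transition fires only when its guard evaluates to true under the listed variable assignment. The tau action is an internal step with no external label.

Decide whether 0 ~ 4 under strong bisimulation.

Refine partition for ~:
  round 0: {{0,1,2,3,4}}
  round 1: {{0,4},{1},{2},{3}}
stable after 2 split(s): 4 block(s)
class of 0: {0,4}; class of 4: {0,4}

Answer: BISIMILAR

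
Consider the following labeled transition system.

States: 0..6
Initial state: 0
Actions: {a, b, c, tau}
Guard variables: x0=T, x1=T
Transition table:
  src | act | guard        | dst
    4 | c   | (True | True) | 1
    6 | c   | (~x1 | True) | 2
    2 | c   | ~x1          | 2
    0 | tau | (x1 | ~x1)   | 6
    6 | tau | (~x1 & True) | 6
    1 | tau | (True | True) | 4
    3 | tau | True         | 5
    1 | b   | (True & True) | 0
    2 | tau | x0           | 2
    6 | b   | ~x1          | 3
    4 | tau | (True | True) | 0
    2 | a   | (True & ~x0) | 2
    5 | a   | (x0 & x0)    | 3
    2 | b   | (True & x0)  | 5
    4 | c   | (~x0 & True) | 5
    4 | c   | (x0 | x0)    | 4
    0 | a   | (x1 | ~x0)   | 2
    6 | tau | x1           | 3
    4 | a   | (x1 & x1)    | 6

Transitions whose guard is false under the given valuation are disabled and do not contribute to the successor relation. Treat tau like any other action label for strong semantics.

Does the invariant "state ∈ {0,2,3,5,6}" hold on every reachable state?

Answer: INVARIANT HOLDS

Working:
Allowed set {0,2,3,5,6}
Reach set: {0,2,3,5,6}
  0: ✓
  2: ✓
  3: ✓
  5: ✓
  6: ✓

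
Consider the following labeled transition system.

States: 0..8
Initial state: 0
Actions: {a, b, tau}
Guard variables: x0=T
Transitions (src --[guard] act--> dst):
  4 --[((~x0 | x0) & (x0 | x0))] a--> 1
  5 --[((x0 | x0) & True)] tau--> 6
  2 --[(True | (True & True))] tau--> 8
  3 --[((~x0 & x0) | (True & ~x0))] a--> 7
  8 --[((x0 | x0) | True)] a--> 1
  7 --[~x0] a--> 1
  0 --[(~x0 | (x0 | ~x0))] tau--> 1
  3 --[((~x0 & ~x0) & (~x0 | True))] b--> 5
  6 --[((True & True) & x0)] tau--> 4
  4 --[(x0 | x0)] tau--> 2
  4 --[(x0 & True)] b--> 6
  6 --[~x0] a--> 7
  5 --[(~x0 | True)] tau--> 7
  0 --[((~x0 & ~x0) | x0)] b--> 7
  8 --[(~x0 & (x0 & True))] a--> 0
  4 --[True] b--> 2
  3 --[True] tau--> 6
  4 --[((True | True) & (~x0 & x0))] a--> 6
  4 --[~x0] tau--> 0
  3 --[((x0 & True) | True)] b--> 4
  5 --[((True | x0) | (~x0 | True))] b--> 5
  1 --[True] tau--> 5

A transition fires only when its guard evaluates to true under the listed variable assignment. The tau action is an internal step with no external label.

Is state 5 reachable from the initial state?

Guard filter leaves 15 enabled edge(s).
depth 0: {0}
depth 1: {1,7}  cumulative {0,1,7}
depth 2: {5}  cumulative {0,1,5,7}
depth 3: {6}  cumulative {0,1,5,6,7}
depth 4: {4}  cumulative {0,1,4,5,6,7}
depth 5: {2}  cumulative {0,1,2,4,5,6,7}
depth 6: {8}  cumulative {0,1,2,4,5,6,7,8}
Reachable = {0,1,2,4,5,6,7,8}
witness 5: tau·tau

Answer: REACHABLE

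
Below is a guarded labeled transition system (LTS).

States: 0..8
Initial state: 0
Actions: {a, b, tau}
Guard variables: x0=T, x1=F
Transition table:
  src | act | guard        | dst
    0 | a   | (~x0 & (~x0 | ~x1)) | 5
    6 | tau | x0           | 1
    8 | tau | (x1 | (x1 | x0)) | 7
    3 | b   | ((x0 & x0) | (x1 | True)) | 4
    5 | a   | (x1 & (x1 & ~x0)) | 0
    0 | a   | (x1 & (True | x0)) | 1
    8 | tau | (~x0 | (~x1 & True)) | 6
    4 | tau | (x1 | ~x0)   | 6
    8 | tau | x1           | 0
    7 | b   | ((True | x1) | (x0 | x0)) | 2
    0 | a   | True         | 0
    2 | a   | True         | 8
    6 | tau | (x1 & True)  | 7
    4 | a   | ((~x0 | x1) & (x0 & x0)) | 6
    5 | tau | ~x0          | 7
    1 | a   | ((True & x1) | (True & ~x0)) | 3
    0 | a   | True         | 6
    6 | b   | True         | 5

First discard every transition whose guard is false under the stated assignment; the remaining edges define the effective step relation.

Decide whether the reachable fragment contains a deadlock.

Answer: DEADLOCK at state 1

Analysis:
Reach set: {0,1,5,6}
  0: a→0  a→6  [2 exit(s)]
  1: ∅  [no exit]
  5: ∅  [no exit]
  6: b→5  tau→1  [2 exit(s)]
witness 1: a·tau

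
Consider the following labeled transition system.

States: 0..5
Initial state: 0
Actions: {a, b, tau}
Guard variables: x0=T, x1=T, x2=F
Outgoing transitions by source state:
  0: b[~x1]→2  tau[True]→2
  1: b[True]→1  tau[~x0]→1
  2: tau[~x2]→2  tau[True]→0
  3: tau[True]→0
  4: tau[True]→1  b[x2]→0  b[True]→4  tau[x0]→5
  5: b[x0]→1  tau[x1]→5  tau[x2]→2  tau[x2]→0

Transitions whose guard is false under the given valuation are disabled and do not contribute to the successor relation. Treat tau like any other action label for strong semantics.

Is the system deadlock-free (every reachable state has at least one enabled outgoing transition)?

Reach set: {0,2}
  0: tau→2  [1 exit(s)]
  2: tau→0  tau→2  [2 exit(s)]

Answer: DEADLOCK-FREE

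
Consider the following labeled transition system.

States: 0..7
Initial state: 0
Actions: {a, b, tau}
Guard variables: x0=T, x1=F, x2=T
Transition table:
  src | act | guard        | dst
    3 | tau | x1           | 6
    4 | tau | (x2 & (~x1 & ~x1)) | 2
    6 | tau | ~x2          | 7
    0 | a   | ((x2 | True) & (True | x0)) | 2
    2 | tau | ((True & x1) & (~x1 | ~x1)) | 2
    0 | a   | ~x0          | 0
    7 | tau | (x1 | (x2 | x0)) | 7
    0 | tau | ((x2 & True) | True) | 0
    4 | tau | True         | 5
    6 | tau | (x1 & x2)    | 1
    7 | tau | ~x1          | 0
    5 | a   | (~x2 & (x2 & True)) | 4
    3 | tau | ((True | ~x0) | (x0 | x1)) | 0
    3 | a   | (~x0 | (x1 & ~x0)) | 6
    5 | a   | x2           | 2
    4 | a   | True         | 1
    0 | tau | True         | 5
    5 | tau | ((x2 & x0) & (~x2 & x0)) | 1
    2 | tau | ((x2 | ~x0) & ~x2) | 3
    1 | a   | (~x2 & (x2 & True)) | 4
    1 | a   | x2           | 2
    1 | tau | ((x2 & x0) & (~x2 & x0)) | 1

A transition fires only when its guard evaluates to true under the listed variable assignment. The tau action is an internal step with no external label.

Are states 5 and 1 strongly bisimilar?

Answer: BISIMILAR

Analysis:
Bisimulation quotient by refinement:
  π0 = {{0,1,2,3,4,5,6,7}}
  π1 = {{0,4},{1,5},{2,6},{3,7}}
  π2 = {{0},{1,5},{2,6},{3},{4},{7}}
6 equivalence class(es) (converged in 3)
5∈{1,5}, 1∈{1,5}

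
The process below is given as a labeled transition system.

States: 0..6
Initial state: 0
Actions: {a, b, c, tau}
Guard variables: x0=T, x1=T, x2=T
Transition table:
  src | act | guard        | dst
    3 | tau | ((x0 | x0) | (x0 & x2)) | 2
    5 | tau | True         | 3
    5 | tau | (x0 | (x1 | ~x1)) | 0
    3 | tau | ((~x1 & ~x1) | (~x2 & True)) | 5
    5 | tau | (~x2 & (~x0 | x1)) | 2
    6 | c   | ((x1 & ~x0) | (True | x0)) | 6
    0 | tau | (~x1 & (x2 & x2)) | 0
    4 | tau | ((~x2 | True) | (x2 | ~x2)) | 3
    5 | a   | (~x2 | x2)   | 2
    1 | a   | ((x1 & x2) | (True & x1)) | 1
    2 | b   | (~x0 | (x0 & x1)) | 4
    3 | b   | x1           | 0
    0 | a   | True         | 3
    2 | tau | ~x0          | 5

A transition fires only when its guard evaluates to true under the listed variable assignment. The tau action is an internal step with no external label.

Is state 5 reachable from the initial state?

After dropping false guards: 10 live edges.
Layer 0: {0}
Layer 1: {3}  total {0,3}
Layer 2: {2}  total {0,2,3}
Layer 3: {4}  total {0,2,3,4}
Reachable = {0,2,3,4}

Answer: UNREACHABLE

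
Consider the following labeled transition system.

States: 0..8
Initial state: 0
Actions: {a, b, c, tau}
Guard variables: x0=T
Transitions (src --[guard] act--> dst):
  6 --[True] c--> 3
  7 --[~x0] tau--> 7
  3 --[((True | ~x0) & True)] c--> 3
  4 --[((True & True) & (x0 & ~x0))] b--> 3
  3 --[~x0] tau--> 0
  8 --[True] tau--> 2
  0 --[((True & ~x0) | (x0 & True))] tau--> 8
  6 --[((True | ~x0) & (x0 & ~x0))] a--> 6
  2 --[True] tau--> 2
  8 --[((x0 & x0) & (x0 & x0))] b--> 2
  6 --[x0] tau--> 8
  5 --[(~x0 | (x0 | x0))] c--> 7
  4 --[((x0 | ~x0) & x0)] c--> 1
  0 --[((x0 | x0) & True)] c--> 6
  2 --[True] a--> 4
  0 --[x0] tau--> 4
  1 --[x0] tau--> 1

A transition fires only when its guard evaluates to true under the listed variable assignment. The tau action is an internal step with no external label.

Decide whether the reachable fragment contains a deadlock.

Answer: DEADLOCK-FREE

Working:
Reachable = {0,1,2,3,4,6,8}
  0: c→6  tau→4  tau→8  [3 out]
  1: tau→1  [1 out]
  2: a→4  tau→2  [2 out]
  3: c→3  [1 out]
  4: c→1  [1 out]
  6: c→3  tau→8  [2 out]
  8: b→2  tau→2  [2 out]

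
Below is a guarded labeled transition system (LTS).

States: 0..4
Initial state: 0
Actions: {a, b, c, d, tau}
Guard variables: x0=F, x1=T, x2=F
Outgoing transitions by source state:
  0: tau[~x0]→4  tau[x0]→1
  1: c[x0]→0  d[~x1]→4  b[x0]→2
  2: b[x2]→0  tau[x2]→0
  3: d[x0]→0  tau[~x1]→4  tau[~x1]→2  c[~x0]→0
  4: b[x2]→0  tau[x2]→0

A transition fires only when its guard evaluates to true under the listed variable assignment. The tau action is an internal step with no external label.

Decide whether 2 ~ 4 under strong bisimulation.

Answer: BISIMILAR

Trace:
Refine partition for ~:
  π0 = {{0,1,2,3,4}}
  π1 = {{0},{1,2,4},{3}}
Fixed point at round 2; 3 class(es).
class of 2: {1,2,4}; class of 4: {1,2,4}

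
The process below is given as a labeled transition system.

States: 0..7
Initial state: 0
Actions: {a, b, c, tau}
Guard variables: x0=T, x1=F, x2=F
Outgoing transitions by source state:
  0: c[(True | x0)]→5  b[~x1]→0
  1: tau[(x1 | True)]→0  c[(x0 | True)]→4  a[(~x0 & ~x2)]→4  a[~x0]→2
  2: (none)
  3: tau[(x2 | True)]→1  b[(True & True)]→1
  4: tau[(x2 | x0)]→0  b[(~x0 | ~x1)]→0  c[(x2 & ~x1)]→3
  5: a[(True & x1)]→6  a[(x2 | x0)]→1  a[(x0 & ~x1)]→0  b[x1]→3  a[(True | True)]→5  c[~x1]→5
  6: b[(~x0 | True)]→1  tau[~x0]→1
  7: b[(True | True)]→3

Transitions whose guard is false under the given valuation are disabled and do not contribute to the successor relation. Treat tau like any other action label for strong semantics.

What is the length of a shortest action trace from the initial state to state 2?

Answer: UNREACHABLE

Trace:
Layered search for 2:
  L0 = {0}
  L1 = {5}
  L2 = {1}
  L3 = {4}
2 never appears.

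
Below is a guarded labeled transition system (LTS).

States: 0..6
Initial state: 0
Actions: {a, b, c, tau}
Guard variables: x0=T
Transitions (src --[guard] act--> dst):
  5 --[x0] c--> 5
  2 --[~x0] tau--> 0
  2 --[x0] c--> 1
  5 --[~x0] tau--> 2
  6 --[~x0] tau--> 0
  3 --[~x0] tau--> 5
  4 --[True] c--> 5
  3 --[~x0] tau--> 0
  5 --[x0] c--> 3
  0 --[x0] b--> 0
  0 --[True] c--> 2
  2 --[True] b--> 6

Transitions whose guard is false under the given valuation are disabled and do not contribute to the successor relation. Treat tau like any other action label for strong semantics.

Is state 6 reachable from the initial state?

Guard filter leaves 7 enabled edge(s).
Layer 0: {0}
Layer 1: {2}  total {0,2}
Layer 2: {1,6}  total {0,1,2,6}
Reachable = {0,1,2,6}
witness 6: c·b

Answer: REACHABLE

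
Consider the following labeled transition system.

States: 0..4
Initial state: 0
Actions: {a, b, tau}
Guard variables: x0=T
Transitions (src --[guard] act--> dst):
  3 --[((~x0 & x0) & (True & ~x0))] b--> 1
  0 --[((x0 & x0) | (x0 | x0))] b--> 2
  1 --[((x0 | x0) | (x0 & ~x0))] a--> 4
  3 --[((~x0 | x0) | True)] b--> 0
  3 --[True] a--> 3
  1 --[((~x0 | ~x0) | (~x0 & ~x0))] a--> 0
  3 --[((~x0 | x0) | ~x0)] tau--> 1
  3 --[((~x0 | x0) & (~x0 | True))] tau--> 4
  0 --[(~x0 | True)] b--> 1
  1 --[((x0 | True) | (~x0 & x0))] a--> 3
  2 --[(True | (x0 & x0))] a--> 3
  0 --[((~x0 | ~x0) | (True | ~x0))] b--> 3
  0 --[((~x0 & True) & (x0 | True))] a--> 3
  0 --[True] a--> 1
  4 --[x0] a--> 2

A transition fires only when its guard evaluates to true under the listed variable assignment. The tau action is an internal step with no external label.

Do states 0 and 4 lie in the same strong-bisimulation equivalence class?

Answer: NOT BISIMILAR

Working:
Bisimulation quotient by refinement:
  π0 = {{0,1,2,3,4}}
  π1 = {{0},{1,2,4},{3}}
  π2 = {{0},{1},{2},{3},{4}}
5 equivalence class(es) (converged in 3)
class of 0: {0}; class of 4: {4}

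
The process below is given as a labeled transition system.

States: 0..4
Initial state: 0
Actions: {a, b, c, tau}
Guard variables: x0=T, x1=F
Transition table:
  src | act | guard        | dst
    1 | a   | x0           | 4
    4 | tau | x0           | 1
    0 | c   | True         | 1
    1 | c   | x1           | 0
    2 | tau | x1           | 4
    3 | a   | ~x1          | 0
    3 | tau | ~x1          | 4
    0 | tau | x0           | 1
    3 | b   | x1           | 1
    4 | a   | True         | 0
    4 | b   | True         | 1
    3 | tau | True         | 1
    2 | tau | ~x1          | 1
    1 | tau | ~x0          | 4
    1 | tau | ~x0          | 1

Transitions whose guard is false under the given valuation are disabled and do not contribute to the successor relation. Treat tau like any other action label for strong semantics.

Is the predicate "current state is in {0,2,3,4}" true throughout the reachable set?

Answer: INVARIANT VIOLATED at state 1

Trace:
Allowed set {0,2,3,4}
Reachable = {0,1,4}
  0: ok
  1: VIOLATES
  4: ok
witness against invariant: c → 1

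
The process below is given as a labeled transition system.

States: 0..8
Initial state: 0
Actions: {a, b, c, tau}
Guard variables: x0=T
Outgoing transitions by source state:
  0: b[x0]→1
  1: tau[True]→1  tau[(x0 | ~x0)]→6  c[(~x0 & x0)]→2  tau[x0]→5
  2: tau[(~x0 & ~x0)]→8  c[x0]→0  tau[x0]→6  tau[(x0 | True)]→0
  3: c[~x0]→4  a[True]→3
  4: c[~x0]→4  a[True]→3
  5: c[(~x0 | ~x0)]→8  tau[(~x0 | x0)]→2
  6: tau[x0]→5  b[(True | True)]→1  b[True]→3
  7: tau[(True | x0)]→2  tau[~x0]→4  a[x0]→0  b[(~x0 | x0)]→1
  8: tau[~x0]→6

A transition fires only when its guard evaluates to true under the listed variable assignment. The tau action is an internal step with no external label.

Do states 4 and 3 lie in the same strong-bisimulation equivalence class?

Answer: BISIMILAR

Analysis:
Bisimulation quotient by refinement:
  π0 = {{0,1,2,3,4,5,6,7,8}}
  π1 = {{0},{1,5},{2},{3,4},{6},{7},{8}}
  π2 = {{0},{1},{2},{3,4},{5},{6},{7},{8}}
Fixed point at round 3; 8 class(es).
class of 4: {3,4}; class of 3: {3,4}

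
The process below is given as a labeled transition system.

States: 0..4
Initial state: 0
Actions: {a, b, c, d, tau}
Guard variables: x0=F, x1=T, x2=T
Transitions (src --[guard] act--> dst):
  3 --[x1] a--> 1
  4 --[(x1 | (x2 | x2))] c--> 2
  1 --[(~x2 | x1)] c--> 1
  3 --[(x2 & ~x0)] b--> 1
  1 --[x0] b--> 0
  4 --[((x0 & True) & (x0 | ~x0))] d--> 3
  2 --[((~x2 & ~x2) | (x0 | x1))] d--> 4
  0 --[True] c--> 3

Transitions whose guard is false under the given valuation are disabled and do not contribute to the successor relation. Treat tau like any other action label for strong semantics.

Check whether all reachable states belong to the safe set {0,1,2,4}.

Allowed set {0,1,2,4}
Reach set: {0,1,3}
  0: ok
  1: ok
  3: outside
counterexample path to 3: c

Answer: INVARIANT VIOLATED at state 3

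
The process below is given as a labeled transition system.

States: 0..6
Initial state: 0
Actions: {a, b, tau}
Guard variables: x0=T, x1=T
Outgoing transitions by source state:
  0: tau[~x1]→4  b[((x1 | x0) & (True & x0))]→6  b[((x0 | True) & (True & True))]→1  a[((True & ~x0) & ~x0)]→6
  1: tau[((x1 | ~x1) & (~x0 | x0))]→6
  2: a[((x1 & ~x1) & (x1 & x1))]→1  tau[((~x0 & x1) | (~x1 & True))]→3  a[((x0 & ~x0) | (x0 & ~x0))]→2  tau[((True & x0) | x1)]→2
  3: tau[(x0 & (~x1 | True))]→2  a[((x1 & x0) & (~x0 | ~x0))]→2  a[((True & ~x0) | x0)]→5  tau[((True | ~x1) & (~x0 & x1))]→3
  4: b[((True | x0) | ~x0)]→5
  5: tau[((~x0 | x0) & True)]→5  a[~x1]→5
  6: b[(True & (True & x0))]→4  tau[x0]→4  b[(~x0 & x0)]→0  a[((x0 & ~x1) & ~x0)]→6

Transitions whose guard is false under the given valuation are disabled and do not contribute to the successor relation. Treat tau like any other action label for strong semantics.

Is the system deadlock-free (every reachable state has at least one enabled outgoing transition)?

Answer: DEADLOCK-FREE

Working:
Reachable = {0,1,4,5,6}
  0: b→1  b→6  [2 out]
  1: tau→6  [1 out]
  4: b→5  [1 out]
  5: tau→5  [1 out]
  6: b→4  tau→4  [2 out]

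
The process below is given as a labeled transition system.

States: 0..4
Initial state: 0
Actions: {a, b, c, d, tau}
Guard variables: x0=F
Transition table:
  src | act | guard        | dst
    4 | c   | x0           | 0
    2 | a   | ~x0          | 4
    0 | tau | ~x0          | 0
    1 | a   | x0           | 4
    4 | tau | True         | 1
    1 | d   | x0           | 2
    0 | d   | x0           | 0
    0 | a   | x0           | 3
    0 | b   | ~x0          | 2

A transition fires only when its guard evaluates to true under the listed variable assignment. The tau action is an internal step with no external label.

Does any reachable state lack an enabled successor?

Answer: DEADLOCK at state 1

Analysis:
Reachable = {0,1,2,4}
  0: b→2  tau→0  [2 out]
  1: ∅  [no exit]
  2: a→4  [1 out]
  4: tau→1  [1 out]
witness 1: b·a·tau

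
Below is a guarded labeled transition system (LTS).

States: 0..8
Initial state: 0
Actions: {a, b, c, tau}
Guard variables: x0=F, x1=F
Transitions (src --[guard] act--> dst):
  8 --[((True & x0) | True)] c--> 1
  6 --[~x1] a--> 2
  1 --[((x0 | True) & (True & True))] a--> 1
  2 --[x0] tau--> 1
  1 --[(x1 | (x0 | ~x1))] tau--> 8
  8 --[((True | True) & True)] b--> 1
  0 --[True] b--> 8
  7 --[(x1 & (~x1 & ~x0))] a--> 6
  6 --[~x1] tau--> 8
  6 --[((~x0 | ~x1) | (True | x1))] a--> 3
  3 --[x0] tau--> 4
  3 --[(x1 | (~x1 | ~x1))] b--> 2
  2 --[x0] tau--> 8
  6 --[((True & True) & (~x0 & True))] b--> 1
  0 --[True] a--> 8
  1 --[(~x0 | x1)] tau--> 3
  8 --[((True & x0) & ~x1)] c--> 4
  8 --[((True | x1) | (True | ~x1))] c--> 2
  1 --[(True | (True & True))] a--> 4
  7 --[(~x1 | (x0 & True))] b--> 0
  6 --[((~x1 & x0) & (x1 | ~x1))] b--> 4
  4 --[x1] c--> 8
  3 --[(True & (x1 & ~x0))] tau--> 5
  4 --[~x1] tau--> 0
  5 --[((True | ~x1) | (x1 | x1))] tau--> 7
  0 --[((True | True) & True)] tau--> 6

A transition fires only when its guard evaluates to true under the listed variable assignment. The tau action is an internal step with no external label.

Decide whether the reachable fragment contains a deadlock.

Answer: DEADLOCK at state 2

Working:
Reachable = {0,1,2,3,4,6,8}
  0: a→8  b→8  tau→6  [3 out]
  1: a→1  a→4  tau→3  tau→8  [4 out]
  2: ∅  [deadlock]
  3: b→2  [1 out]
  4: tau→0  [1 out]
  6: a→2  a→3  b→1  tau→8  [4 out]
  8: b→1  c→1  c→2  [3 out]
witness 2: b·c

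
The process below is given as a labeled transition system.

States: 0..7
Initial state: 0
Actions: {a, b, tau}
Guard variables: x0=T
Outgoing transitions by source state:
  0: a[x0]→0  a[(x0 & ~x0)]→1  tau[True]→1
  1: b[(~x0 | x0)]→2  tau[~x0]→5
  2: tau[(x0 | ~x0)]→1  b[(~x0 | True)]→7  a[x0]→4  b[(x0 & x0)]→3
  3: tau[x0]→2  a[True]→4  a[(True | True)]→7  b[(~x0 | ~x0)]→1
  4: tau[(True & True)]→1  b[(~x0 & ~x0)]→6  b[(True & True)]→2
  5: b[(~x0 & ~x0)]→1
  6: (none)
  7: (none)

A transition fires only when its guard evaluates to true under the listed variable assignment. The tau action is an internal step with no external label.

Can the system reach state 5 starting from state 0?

Guard filter leaves 12 enabled edge(s).
Layer 0: {0}
Layer 1: {1}  cumulative {0,1}
Layer 2: {2}  cumulative {0,1,2}
Layer 3: {3,4,7}  cumulative {0,1,2,3,4,7}
R = {0,1,2,3,4,7}

Answer: UNREACHABLE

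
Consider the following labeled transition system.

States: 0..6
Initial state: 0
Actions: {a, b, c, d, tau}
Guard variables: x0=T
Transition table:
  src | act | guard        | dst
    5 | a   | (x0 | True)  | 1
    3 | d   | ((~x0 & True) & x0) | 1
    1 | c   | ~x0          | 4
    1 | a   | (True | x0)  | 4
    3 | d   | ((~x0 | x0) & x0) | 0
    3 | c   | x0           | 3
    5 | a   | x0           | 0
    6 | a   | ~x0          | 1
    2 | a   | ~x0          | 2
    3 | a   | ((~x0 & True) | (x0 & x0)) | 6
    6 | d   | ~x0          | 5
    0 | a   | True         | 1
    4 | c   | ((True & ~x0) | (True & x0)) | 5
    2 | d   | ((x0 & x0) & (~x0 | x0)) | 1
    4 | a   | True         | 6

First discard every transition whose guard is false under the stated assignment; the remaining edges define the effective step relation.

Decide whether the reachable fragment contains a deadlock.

Answer: DEADLOCK at state 6

Trace:
Reachable = {0,1,4,5,6}
  0: a→1  [1 exit(s)]
  1: a→4  [1 exit(s)]
  4: a→6  c→5  [2 exit(s)]
  5: a→0  a→1  [2 exit(s)]
  6: ∅  [deadlock]
witness 6: a·a·a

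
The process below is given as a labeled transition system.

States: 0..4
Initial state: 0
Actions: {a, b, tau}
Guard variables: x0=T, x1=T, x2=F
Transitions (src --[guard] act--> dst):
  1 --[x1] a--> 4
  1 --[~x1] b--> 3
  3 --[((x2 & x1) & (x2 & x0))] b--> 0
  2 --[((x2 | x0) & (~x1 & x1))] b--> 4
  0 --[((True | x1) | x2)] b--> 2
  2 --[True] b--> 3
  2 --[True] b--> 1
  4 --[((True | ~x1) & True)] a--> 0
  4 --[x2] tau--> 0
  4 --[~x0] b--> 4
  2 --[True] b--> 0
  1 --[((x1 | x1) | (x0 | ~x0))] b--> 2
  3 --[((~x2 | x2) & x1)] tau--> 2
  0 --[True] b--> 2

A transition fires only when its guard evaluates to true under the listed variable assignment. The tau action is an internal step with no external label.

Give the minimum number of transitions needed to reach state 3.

Answer: 2

Trace:
BFS to 3:
  depth 0: {0}
  depth 1: {2}
  depth 2: {1,3}
3 enters at depth 2; path b·b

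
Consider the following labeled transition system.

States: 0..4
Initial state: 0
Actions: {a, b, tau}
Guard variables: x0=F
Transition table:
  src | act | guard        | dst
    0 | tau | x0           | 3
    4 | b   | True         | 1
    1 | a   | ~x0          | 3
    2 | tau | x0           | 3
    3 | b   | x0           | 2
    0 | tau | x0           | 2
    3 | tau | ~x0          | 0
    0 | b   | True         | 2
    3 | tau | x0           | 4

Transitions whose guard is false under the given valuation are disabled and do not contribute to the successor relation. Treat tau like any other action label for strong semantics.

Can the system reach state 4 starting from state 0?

Answer: UNREACHABLE

Working:
Guard filter leaves 4 enabled edge(s).
L0 = {0}
L1 = {2}  cumulative {0,2}
R = {0,2}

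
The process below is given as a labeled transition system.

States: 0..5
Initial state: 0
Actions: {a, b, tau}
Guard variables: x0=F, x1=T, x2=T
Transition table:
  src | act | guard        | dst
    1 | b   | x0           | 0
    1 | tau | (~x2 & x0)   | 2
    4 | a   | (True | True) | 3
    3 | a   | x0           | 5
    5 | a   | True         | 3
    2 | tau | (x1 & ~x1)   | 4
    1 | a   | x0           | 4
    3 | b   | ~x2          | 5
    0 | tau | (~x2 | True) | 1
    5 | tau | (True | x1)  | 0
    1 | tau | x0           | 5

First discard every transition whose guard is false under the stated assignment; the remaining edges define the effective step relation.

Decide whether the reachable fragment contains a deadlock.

Reachable = {0,1}
  0: tau→1  [1 out]
  1: ∅  [STUCK]
trace reaching 1: tau

Answer: DEADLOCK at state 1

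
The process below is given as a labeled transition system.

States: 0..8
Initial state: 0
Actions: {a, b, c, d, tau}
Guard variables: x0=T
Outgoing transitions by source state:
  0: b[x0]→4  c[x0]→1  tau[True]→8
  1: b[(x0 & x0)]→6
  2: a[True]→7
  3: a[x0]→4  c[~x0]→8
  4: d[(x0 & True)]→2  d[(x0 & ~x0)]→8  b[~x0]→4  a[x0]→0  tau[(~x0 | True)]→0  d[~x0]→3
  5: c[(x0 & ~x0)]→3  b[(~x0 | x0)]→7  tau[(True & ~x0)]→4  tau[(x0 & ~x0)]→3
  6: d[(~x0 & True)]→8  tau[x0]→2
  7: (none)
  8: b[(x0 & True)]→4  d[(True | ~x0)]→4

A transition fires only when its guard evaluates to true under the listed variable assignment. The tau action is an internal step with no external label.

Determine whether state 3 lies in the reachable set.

Answer: UNREACHABLE

Analysis:
Guard filter leaves 13 enabled edge(s).
depth 0: {0}
depth 1: {1,4,8}  cumulative {0,1,4,8}
depth 2: {2,6}  cumulative {0,1,2,4,6,8}
depth 3: {7}  cumulative {0,1,2,4,6,7,8}
R = {0,1,2,4,6,7,8}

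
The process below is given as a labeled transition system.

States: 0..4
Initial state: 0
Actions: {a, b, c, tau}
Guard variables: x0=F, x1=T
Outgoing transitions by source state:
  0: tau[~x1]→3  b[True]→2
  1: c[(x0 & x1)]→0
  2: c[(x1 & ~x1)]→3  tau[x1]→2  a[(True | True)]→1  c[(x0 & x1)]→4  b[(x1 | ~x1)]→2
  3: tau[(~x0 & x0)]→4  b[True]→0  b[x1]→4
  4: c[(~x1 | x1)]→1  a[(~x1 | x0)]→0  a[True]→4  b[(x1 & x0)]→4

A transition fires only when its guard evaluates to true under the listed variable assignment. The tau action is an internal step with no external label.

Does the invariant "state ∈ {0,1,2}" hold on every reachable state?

Inv-set: {0,1,2}
Reachable = {0,1,2}
  0: ok
  1: ok
  2: ok

Answer: INVARIANT HOLDS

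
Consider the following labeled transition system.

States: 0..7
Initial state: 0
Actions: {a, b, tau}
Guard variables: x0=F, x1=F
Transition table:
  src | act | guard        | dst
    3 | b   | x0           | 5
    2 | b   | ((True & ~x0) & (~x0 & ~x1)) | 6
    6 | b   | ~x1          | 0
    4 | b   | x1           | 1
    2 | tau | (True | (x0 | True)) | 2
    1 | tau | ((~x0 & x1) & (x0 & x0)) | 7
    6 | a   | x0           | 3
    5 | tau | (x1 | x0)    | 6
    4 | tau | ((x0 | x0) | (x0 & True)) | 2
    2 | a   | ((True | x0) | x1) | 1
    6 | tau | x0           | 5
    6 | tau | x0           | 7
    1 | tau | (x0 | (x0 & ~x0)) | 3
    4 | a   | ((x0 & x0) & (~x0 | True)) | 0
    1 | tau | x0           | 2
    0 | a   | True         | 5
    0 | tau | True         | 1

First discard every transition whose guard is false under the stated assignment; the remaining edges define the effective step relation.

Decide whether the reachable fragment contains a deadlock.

Reach set: {0,1,5}
  0: a→5  tau→1  [2 out]
  1: ∅  [deadlock]
  5: ∅  [deadlock]
Path to 1: tau

Answer: DEADLOCK at state 1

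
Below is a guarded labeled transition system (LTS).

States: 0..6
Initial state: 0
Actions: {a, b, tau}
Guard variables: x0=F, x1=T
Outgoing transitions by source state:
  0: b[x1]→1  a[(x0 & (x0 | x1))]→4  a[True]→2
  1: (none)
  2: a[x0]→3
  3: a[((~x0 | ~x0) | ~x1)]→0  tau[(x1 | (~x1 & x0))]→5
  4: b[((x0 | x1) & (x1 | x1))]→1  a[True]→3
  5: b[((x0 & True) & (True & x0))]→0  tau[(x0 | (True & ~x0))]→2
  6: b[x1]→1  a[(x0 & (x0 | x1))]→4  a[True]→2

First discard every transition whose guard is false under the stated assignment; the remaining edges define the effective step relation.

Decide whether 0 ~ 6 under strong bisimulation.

Compute ~ classes (split until stable):
  P[0] = {{0,1,2,3,4,5,6}}
  P[1] = {{0,4,6},{1,2},{3},{5}}
  P[2] = {{0,6},{1,2},{3},{4},{5}}
5 equivalence class(es) (converged in 3)
0∈{0,6}, 6∈{0,6}

Answer: BISIMILAR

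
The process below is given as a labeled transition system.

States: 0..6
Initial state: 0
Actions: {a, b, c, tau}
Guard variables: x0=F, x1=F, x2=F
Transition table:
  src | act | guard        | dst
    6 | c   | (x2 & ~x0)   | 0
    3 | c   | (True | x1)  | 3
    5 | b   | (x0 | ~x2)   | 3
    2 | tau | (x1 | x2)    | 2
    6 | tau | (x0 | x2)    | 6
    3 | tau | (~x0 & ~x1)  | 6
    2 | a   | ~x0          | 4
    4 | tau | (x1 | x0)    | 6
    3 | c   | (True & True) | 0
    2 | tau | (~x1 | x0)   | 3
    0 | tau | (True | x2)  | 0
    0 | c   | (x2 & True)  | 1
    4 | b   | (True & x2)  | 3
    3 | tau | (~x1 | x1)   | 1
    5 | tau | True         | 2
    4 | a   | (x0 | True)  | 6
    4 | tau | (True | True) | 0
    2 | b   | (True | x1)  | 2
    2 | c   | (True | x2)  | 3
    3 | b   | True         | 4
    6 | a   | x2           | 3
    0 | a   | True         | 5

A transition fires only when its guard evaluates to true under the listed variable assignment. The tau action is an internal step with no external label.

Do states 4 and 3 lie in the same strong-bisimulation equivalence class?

Refine partition for ~:
  round 0: {{0,1,2,3,4,5,6}}
  round 1: {{0,4},{1,6},{2},{3},{5}}
  round 2: {{0},{1,6},{2},{3},{4},{5}}
Fixed point at round 3; 6 class(es).
class of 4: {4}; class of 3: {3}

Answer: NOT BISIMILAR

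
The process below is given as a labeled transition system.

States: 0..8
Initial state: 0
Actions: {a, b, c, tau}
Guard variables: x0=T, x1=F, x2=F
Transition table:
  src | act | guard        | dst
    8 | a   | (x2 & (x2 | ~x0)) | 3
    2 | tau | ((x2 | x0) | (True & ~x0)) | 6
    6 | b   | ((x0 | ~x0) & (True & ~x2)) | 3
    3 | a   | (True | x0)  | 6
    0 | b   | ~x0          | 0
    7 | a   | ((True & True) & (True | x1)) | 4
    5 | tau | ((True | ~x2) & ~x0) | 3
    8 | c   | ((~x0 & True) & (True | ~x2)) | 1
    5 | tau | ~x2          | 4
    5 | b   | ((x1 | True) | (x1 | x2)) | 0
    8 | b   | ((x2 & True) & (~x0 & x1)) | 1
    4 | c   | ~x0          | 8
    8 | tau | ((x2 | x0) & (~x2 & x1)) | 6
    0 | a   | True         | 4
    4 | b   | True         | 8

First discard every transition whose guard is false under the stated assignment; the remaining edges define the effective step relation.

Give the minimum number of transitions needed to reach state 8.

Breadth-first toward 8:
  Layer 0: {0}
  Layer 1: {4}
  Layer 2: {8}
depth(8)=2, e.g. a·b

Answer: 2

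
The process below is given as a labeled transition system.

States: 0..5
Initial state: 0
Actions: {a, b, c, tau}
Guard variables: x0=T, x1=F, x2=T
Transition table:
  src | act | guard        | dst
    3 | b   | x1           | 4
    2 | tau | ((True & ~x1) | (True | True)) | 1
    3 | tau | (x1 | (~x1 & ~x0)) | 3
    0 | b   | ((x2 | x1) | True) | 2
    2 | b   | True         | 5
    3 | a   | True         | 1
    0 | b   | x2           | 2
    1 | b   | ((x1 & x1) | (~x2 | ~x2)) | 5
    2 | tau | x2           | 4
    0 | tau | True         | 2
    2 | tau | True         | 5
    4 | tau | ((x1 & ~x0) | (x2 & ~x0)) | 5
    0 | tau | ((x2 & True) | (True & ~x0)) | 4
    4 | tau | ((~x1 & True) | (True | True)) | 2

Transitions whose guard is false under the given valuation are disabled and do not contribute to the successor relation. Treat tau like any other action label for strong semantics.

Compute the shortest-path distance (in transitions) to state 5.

Layered search for 5:
  L0 = {0}
  L1 = {2,4}
  L2 = {1,5}
5 enters at depth 2; path b·b

Answer: 2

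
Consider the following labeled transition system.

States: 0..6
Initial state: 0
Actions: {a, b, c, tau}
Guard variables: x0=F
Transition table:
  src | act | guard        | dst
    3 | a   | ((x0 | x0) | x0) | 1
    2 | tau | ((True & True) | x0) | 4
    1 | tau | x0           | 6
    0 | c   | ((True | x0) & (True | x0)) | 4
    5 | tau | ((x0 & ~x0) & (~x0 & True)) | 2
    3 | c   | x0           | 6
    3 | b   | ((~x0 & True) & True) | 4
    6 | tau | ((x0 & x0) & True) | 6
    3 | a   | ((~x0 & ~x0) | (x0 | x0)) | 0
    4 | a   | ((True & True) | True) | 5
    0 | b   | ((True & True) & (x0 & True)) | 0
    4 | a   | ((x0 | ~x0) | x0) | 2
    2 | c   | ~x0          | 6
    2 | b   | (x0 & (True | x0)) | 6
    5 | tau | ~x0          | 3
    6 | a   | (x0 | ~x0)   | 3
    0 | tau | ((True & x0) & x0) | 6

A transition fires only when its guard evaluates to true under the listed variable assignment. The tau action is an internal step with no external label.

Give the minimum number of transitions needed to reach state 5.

Layered search for 5:
  depth 0: {0}
  depth 1: {4}
  depth 2: {2,5}
depth(5)=2, e.g. c·a

Answer: 2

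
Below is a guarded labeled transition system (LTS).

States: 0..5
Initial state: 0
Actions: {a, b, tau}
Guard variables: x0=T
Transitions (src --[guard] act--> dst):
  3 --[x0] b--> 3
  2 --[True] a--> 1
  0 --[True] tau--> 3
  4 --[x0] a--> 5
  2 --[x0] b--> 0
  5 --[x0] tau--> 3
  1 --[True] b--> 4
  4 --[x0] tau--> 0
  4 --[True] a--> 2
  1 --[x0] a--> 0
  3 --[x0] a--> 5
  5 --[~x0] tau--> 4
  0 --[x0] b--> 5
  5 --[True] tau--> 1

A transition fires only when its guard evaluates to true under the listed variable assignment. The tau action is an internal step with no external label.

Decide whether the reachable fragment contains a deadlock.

Answer: DEADLOCK-FREE

Trace:
Reachable = {0,1,2,3,4,5}
  0: b→5  tau→3  [2 out]
  1: a→0  b→4  [2 out]
  2: a→1  b→0  [2 out]
  3: a→5  b→3  [2 out]
  4: a→2  a→5  tau→0  [3 out]
  5: tau→1  tau→3  [2 out]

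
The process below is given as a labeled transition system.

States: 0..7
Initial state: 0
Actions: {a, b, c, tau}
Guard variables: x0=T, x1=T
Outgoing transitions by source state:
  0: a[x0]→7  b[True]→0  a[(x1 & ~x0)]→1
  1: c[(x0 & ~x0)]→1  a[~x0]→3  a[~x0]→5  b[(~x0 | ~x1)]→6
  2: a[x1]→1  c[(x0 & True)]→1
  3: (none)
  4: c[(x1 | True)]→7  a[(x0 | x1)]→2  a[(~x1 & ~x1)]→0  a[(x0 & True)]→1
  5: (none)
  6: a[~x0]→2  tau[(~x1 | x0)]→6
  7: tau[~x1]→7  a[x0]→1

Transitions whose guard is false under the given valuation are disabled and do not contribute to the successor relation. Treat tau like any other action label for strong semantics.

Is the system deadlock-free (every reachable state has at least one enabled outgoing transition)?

Reach set: {0,1,7}
  0: a→7  b→0  [2 out]
  1: ∅  [deadlock]
  7: a→1  [1 out]
Path to 1: a·a

Answer: DEADLOCK at state 1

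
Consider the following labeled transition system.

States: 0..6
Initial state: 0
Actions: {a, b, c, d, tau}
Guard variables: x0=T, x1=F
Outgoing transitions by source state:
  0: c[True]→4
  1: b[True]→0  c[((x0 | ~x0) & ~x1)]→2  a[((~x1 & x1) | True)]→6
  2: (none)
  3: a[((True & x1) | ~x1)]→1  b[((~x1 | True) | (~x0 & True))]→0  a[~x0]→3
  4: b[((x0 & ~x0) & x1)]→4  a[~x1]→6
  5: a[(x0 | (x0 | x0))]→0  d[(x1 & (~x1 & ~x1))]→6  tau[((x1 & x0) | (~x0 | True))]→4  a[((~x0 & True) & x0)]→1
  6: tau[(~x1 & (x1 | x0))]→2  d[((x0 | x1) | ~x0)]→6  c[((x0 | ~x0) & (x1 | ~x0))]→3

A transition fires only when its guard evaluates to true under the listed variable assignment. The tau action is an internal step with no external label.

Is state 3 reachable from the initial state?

Answer: UNREACHABLE

Analysis:
Guard filter leaves 11 enabled edge(s).
depth 0: {0}
depth 1: {4}  total {0,4}
depth 2: {6}  total {0,4,6}
depth 3: {2}  total {0,2,4,6}
Reach set: {0,2,4,6}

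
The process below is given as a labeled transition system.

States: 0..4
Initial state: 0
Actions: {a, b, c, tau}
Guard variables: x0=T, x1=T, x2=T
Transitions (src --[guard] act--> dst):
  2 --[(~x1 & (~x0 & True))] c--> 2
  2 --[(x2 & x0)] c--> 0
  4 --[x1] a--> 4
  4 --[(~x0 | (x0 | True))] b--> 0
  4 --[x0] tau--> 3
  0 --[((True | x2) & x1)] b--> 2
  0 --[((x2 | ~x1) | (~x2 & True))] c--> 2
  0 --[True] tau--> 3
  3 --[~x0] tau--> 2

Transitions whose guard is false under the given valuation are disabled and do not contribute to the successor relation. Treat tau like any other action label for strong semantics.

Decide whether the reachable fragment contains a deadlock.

Reachable = {0,2,3}
  0: b→2  c→2  tau→3  [deg 3]
  2: c→0  [deg 1]
  3: ∅  [deadlock]
trace reaching 3: tau

Answer: DEADLOCK at state 3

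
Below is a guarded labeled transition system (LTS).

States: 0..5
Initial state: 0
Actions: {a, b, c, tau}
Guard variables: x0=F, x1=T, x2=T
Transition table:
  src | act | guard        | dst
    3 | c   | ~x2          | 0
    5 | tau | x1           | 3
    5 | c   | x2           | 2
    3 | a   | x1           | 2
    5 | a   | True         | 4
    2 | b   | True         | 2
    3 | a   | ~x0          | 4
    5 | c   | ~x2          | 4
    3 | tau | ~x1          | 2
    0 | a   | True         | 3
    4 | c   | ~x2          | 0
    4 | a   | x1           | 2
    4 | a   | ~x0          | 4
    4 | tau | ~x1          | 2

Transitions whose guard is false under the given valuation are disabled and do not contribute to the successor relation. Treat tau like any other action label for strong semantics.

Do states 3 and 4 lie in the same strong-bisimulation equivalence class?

Answer: BISIMILAR

Analysis:
Bisimulation quotient by refinement:
  round 0: {{0,1,2,3,4,5}}
  round 1: {{0,3,4},{1},{2},{5}}
  round 2: {{0},{1},{2},{3,4},{5}}
stable after 3 split(s): 5 block(s)
class of 3: {3,4}; class of 4: {3,4}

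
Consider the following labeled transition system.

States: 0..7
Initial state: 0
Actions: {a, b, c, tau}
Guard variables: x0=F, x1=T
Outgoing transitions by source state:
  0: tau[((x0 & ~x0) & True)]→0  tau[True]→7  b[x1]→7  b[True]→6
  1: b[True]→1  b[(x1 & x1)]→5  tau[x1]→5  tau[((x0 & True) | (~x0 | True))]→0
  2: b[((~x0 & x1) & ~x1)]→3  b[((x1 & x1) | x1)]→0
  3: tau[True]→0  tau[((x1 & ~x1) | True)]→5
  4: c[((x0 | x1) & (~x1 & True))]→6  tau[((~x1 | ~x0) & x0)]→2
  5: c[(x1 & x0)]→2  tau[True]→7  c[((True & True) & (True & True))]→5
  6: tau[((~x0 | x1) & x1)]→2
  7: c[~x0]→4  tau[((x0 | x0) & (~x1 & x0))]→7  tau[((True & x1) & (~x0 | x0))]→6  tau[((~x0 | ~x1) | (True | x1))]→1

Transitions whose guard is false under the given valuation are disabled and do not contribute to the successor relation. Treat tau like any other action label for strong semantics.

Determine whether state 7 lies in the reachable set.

After dropping false guards: 16 live edges.
Layer 0: {0}
Layer 1: {6,7}  now seen {0,6,7}
Layer 2: {1,2,4}  now seen {0,1,2,4,6,7}
Layer 3: {5}  now seen {0,1,2,4,5,6,7}
R = {0,1,2,4,5,6,7}
trace reaching 7: tau

Answer: REACHABLE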